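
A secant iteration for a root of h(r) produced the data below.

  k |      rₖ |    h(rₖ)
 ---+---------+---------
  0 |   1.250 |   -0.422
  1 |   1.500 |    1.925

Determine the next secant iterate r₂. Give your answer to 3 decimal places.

1.295

r₂ = 1.500 − 1.925·(1.500 − 1.250) / (1.925 − (-0.422))
   = 1.500 − (0.48125)/(2.34700) = 1.29495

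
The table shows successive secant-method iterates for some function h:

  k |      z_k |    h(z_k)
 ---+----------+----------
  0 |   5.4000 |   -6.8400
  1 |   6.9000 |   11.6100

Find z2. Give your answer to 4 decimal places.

z2 = 6.9000 − 11.6100·(6.9000 − 5.4000) / (11.6100 − (-6.8400))
   = 6.9000 − (17.415000)/(18.450000) = 5.956098

5.9561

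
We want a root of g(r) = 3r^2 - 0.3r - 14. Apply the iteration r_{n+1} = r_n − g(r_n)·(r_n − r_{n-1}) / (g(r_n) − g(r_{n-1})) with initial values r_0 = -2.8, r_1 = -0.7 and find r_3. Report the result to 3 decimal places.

g(-2.8) = 10.36000, g(-0.7) = -12.32000
r_2 = -0.70000 − (-12.32000)·(-0.70000 − (-2.80000)) / (-12.32000 − 10.36000) = -0.70000 − (-25.87200)/(-22.68000) = -1.84074
g(-1.84074) = -3.28280
r_3 = -1.84074 − (-3.28280)·(-1.84074 − (-0.70000)) / (-3.28280 − (-12.32000)) = -1.84074 − (3.74482)/(9.03720) = -2.25512

-2.255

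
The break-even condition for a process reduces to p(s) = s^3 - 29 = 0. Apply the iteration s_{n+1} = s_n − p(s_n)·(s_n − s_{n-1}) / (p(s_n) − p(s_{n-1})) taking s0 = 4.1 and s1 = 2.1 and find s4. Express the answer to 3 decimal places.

3.058

p(4.1) = 39.92100, p(2.1) = -19.73900
s2 = 2.10000 − (-19.73900)·(2.10000 − 4.10000) / (-19.73900 − 39.92100) = 2.10000 − (39.47800)/(-59.66000) = 2.76172
p(2.76172) = -7.93618
s3 = 2.76172 − (-7.93618)·(2.76172 − 2.10000) / (-7.93618 − (-19.73900)) = 2.76172 − (-5.25150)/(11.80282) = 3.20665
p(3.20665) = 3.97278
s4 = 3.20665 − 3.97278·(3.20665 − 2.76172) / (3.97278 − (-7.93618)) = 3.20665 − (1.76763)/(11.90895) = 3.05822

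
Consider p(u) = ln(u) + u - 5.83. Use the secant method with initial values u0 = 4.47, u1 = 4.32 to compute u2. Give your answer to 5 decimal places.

p(4.47) = 0.1373884, p(4.32) = -0.0467446
u2 = 4.3200000 − (-0.0467446)·(4.3200000 − 4.4700000) / (-0.0467446 − 0.1373884) = 4.3200000 − (0.0070117)/(-0.1841330) = 4.3580795

4.35808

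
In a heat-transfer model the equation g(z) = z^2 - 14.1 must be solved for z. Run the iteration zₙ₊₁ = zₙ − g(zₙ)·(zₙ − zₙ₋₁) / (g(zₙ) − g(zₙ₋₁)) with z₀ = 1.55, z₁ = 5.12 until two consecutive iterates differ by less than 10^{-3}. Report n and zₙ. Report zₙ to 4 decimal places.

g(1.55) = -11.697500, g(5.12) = 12.114400
z₂ = 5.120000 − 12.114400·(3.570000)/(23.811900) = 3.303748;  |Δ| = 1.816252
g(3.303748) = -3.185248
z₃ = 3.303748 − (-3.185248)·(-1.816252)/(-15.299648) = 3.681875;  |Δ| = 0.378127
g(3.681875) = -0.543794
z₄ = 3.681875 − (-0.543794)·(0.378127)/(2.641454) = 3.759720;  |Δ| = 0.077845
g(3.759720) = 0.035495
z₅ = 3.759720 − 0.035495·(0.077845)/(0.579289) = 3.754950;  |Δ| = 0.004770
g(3.754950) = -0.000349
z₆ = 3.754950 − (-0.000349)·(-0.004770)/(-0.035844) = 3.754997;  |Δ| = 0.000046
|z₆ − z₅| = 0.000046 < 10^{-3}

n = 6, zₙ = 3.7550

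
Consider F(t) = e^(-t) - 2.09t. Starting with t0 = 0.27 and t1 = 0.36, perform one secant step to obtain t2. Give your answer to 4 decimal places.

0.3406

F(0.27) = 0.199079, F(0.36) = -0.054724
t2 = 0.360000 − (-0.054724)·(0.360000 − 0.270000) / (-0.054724 − 0.199079) = 0.360000 − (-0.004925)/(-0.253803) = 0.340595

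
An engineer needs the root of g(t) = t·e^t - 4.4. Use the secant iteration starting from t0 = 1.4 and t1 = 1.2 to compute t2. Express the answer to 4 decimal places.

1.2491

g(1.4) = 1.277280, g(1.2) = -0.415860
t2 = 1.200000 − (-0.415860)·(1.200000 − 1.400000) / (-0.415860 − 1.277280) = 1.200000 − (0.083172)/(-1.693140) = 1.249123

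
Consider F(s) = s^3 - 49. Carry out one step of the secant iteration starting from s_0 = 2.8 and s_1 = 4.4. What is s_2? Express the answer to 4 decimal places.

F(2.8) = -27.048000, F(4.4) = 36.184000
s_2 = 4.400000 − 36.184000·(4.400000 − 2.800000) / (36.184000 − (-27.048000)) = 4.400000 − (57.894400)/(63.232000) = 3.484413

3.4844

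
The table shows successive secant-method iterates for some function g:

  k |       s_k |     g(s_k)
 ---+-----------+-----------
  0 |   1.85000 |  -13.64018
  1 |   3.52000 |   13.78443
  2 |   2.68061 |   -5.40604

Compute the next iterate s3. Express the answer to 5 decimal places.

2.91707

s3 = 2.68061 − (-5.40604)·(2.68061 − 3.52000) / (-5.40604 − 13.78443)
   = 2.68061 − (4.5377759)/(-19.1904700) = 2.9170699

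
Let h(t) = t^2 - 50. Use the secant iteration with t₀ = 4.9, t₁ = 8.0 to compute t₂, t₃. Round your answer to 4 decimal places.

h(4.9) = -25.990000, h(8.0) = 14.000000
t₂ = 8.000000 − 14.000000·(8.000000 − 4.900000) / (14.000000 − (-25.990000)) = 8.000000 − (43.400000)/(39.990000) = 6.914729
h(6.914729) = -2.186527
t₃ = 6.914729 − (-2.186527)·(6.914729 − 8.000000) / (-2.186527 − 14.000000) = 6.914729 − (2.372975)/(-16.186527) = 7.061331

6.9147, 7.0613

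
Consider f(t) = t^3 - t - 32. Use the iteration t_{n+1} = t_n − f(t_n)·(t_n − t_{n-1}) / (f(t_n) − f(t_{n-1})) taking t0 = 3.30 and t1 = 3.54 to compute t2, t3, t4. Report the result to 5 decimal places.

3.28132, 3.27988, 3.27976

f(3.30) = 0.6370000, f(3.54) = 8.8218640
t2 = 3.5400000 − 8.8218640·(3.5400000 − 3.3000000) / (8.8218640 − 0.6370000) = 3.5400000 − (2.1172474)/(8.1848640) = 3.2813216
f(3.2813216) = 0.0489031
t3 = 3.2813216 − 0.0489031·(3.2813216 − 3.5400000) / (0.0489031 − 8.8218640) = 3.2813216 − (-0.0126502)/(-8.7729609) = 3.2798797
f(3.2798797) = 0.0037888
t4 = 3.2798797 − 0.0037888·(3.2798797 − 3.2813216) / (0.0037888 − 0.0489031) = 3.2798797 − (-0.0000055)/(-0.0451144) = 3.2797586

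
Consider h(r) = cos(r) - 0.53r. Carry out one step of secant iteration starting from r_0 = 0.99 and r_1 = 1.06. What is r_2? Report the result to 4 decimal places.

1.0073

h(0.99) = 0.023990, h(1.06) = -0.072928
r_2 = 1.060000 − (-0.072928)·(1.060000 − 0.990000) / (-0.072928 − 0.023990) = 1.060000 − (-0.005105)/(-0.096918) = 1.007327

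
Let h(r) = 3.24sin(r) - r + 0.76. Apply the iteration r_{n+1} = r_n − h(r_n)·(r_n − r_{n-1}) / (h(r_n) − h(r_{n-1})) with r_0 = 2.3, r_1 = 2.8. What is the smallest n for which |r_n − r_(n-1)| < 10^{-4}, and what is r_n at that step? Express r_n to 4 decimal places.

h(2.3) = 0.876085, h(2.8) = -0.954638
r_2 = 2.800000 − (-0.954638)·(0.500000)/(-1.830723) = 2.539273;  |Δ| = 0.260727
h(2.539273) = 0.056367
r_3 = 2.539273 − 0.056367·(-0.260727)/(1.011005) = 2.553809;  |Δ| = 0.014536
h(2.553809) = 0.002828
r_4 = 2.553809 − 0.002828·(0.014536)/(-0.053539) = 2.554577;  |Δ| = 0.000768
h(2.554577) = -0.000011
r_5 = 2.554577 − (-0.000011)·(0.000768)/(-0.002839) = 2.554574;  |Δ| = 0.000003
|r_5 − r_4| = 0.000003 < 10^{-4}

n = 5, r_n = 2.5546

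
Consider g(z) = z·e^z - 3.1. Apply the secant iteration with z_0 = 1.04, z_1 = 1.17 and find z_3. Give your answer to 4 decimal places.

1.0666

g(1.04) = -0.157614, g(1.17) = 0.669731
z_2 = 1.170000 − 0.669731·(1.170000 − 1.040000) / (0.669731 − (-0.157614)) = 1.170000 − (0.087065)/(0.827346) = 1.064766
g(1.064766) = -0.012009
z_3 = 1.064766 − (-0.012009)·(1.064766 − 1.170000) / (-0.012009 − 0.669731) = 1.064766 − (0.001264)/(-0.681741) = 1.066620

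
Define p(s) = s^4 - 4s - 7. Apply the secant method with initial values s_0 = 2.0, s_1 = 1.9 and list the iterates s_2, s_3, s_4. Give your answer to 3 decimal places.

p(2.0) = 1.00000, p(1.9) = -1.56790
s_2 = 1.90000 − (-1.56790)·(1.90000 − 2.00000) / (-1.56790 − 1.00000) = 1.90000 − (0.15679)/(-2.56790) = 1.96106
p(1.96106) = -0.05446
s_3 = 1.96106 − (-0.05446)·(1.96106 − 1.90000) / (-0.05446 − (-1.56790)) = 1.96106 − (-0.00333)/(1.51344) = 1.96325
p(1.96325) = 0.00314
s_4 = 1.96325 − 0.00314·(1.96325 − 1.96106) / (0.00314 − (-0.05446)) = 1.96325 − (0.00001)/(0.05760) = 1.96313

1.961, 1.963, 1.963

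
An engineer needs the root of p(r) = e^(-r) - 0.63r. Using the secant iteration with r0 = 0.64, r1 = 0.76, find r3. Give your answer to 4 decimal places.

0.7499

p(0.64) = 0.124092, p(0.76) = -0.011134
r2 = 0.760000 − (-0.011134)·(0.760000 − 0.640000) / (-0.011134 − 0.124092) = 0.760000 − (-0.001336)/(-0.135226) = 0.750120
p(0.750120) = -0.000266
r3 = 0.750120 − (-0.000266)·(0.750120 − 0.760000) / (-0.000266 − (-0.011134)) = 0.750120 − (0.000003)/(0.010868) = 0.749878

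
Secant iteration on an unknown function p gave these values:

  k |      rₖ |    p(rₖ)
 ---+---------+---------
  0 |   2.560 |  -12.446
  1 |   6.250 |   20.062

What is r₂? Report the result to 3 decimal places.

3.973

r₂ = 6.250 − 20.062·(6.250 − 2.560) / (20.062 − (-12.446))
   = 6.250 − (74.02878)/(32.50800) = 3.97275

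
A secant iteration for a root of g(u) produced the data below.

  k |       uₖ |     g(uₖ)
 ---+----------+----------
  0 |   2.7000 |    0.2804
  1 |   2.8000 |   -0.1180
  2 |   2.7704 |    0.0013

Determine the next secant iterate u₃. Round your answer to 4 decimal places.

u₃ = 2.7704 − 0.0013·(2.7704 − 2.8000) / (0.0013 − (-0.1180))
   = 2.7704 − (-0.000038)/(0.119300) = 2.770723

2.7707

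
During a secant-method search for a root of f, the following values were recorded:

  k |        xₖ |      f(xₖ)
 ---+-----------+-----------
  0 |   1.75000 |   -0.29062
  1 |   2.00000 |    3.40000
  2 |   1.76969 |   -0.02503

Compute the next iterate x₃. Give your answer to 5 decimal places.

1.77137

x₃ = 1.76969 − (-0.02503)·(1.76969 − 2.00000) / (-0.02503 − 3.40000)
   = 1.76969 − (0.0057647)/(-3.4250300) = 1.7713731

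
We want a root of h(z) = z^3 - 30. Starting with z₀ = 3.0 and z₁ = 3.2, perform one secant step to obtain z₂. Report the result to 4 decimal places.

3.1040

h(3.0) = -3.000000, h(3.2) = 2.768000
z₂ = 3.200000 − 2.768000·(3.200000 − 3.000000) / (2.768000 − (-3.000000)) = 3.200000 − (0.553600)/(5.768000) = 3.104022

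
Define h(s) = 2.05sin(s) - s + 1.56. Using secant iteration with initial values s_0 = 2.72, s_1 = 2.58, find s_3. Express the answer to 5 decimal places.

2.60608

h(2.72) = -0.3211110, h(2.58) = 0.0716966
s_2 = 2.5800000 − 0.0716966·(2.5800000 − 2.7200000) / (0.0716966 − (-0.3211110)) = 2.5800000 − (-0.0100375)/(0.3928075) = 2.6055533
h(2.6055533) = 0.0014533
s_3 = 2.6055533 − 0.0014533·(2.6055533 − 2.5800000) / (0.0014533 − 0.0716966) = 2.6055533 − (0.0000371)/(-0.0702433) = 2.6060820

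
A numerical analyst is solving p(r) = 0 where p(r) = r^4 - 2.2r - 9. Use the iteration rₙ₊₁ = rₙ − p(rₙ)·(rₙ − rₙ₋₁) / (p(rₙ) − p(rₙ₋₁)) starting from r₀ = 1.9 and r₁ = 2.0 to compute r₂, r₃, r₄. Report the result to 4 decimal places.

1.9054, 1.9058, 1.9058

p(1.9) = -0.147900, p(2.0) = 2.600000
r₂ = 2.000000 − 2.600000·(2.000000 − 1.900000) / (2.600000 − (-0.147900)) = 2.000000 − (0.260000)/(2.747900) = 1.905382
p(1.905382) = -0.011444
r₃ = 1.905382 − (-0.011444)·(1.905382 − 2.000000) / (-0.011444 − 2.600000) = 1.905382 − (0.001083)/(-2.611444) = 1.905797
p(1.905797) = -0.000879
r₄ = 1.905797 − (-0.000879)·(1.905797 − 1.905382) / (-0.000879 − (-0.011444)) = 1.905797 − (0.000000)/(0.010564) = 1.905831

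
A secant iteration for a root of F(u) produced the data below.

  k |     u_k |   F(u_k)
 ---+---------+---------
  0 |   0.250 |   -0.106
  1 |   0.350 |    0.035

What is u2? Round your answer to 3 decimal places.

0.325

u2 = 0.350 − 0.035·(0.350 − 0.250) / (0.035 − (-0.106))
   = 0.350 − (0.00350)/(0.14100) = 0.32518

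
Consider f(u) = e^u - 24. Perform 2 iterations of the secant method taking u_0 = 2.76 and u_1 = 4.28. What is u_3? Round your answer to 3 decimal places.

f(2.76) = -8.20016, f(4.28) = 48.24044
u_2 = 4.28000 − 48.24044·(4.28000 − 2.76000) / (48.24044 − (-8.20016)) = 4.28000 − (73.32547)/(56.44060) = 2.98084
f(2.98084) = -4.29567
u_3 = 2.98084 − (-4.29567)·(2.98084 − 4.28000) / (-4.29567 − 48.24044) = 2.98084 − (5.58078)/(-52.53611) = 3.08707

3.087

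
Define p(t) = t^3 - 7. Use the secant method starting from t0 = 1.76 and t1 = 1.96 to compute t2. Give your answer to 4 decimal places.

1.9090

p(1.76) = -1.548224, p(1.96) = 0.529536
t2 = 1.960000 − 0.529536·(1.960000 − 1.760000) / (0.529536 − (-1.548224)) = 1.960000 − (0.105907)/(2.077760) = 1.909028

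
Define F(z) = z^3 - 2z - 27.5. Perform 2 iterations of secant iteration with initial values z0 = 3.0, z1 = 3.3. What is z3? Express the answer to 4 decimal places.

F(3.0) = -6.500000, F(3.3) = 1.837000
z2 = 3.300000 − 1.837000·(3.300000 − 3.000000) / (1.837000 − (-6.500000)) = 3.300000 − (0.551100)/(8.337000) = 3.233897
F(3.233897) = -0.147406
z3 = 3.233897 − (-0.147406)·(3.233897 − 3.300000) / (-0.147406 − 1.837000) = 3.233897 − (0.009744)/(-1.984406) = 3.238807

3.2388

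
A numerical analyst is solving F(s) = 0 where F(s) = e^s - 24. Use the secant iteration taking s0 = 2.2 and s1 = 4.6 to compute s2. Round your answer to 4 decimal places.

F(2.2) = -14.974987, F(4.6) = 75.484316
s2 = 4.600000 − 75.484316·(4.600000 − 2.200000) / (75.484316 − (-14.974987)) = 4.600000 − (181.162358)/(90.459302) = 2.597305

2.5973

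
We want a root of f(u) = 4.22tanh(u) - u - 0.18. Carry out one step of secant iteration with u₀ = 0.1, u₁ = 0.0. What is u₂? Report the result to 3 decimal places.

f(0.1) = 0.14060, f(0.0) = -0.18000
u₂ = 0.00000 − (-0.18000)·(0.00000 − 0.10000) / (-0.18000 − 0.14060) = 0.00000 − (0.01800)/(-0.32060) = 0.05614

0.056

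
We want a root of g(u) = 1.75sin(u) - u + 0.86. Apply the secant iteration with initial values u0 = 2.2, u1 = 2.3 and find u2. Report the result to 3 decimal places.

g(2.2) = 0.07487, g(2.3) = -0.13502
u2 = 2.30000 − (-0.13502)·(2.30000 − 2.20000) / (-0.13502 − 0.07487) = 2.30000 − (-0.01350)/(-0.20988) = 2.23567

2.236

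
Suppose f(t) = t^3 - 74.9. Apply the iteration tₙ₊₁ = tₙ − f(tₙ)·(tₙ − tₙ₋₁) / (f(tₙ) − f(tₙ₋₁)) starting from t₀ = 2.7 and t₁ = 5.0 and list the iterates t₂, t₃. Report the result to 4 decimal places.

f(2.7) = -55.217000, f(5.0) = 50.100000
t₂ = 5.000000 − 50.100000·(5.000000 − 2.700000) / (50.100000 − (-55.217000)) = 5.000000 − (115.230000)/(105.317000) = 3.905875
f(3.905875) = -15.312536
t₃ = 3.905875 − (-15.312536)·(3.905875 − 5.000000) / (-15.312536 − 50.100000) = 3.905875 − (16.753834)/(-65.412536) = 4.162000

3.9059, 4.1620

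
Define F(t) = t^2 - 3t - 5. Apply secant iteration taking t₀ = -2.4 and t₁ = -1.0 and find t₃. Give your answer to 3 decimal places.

-1.194

F(-2.4) = 7.96000, F(-1.0) = -1.00000
t₂ = -1.00000 − (-1.00000)·(-1.00000 − (-2.40000)) / (-1.00000 − 7.96000) = -1.00000 − (-1.40000)/(-8.96000) = -1.15625
F(-1.15625) = -0.19434
t₃ = -1.15625 − (-0.19434)·(-1.15625 − (-1.00000)) / (-0.19434 − (-1.00000)) = -1.15625 − (0.03036)/(0.80566) = -1.19394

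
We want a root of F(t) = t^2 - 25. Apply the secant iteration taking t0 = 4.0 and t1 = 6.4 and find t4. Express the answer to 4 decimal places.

5.0002

F(4.0) = -9.000000, F(6.4) = 15.960000
t2 = 6.400000 − 15.960000·(6.400000 − 4.000000) / (15.960000 − (-9.000000)) = 6.400000 − (38.304000)/(24.960000) = 4.865385
F(4.865385) = -1.328033
t3 = 4.865385 − (-1.328033)·(4.865385 − 6.400000) / (-1.328033 − 15.960000) = 4.865385 − (2.038019)/(-17.288033) = 4.983271
F(4.983271) = -0.167013
t4 = 4.983271 − (-0.167013)·(4.983271 − 4.865385) / (-0.167013 − (-1.328033)) = 4.983271 − (-0.019688)/(1.161020) = 5.000229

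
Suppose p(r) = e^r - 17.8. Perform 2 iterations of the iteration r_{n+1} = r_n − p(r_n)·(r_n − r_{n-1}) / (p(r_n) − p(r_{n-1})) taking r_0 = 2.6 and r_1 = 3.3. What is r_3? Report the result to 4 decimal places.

p(2.6) = -4.336262, p(3.3) = 9.312639
r_2 = 3.300000 − 9.312639·(3.300000 − 2.600000) / (9.312639 − (-4.336262)) = 3.300000 − (6.518847)/(13.648901) = 2.822390
p(2.822390) = -0.982999
r_3 = 2.822390 − (-0.982999)·(2.822390 − 3.300000) / (-0.982999 − 9.312639) = 2.822390 − (0.469490)/(-10.295638) = 2.867991

2.8680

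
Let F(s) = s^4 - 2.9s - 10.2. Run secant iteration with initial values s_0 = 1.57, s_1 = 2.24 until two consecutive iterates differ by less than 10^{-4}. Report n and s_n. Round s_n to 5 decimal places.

F(1.57) = -8.6772680, F(2.24) = 8.4803098
s_2 = 2.2400000 − 8.4803098·(0.6700000)/(17.1575778) = 1.9088456;  |Δ| = 0.3311544
F(1.9088456) = -2.4591646
s_3 = 1.9088456 − (-2.4591646)·(-0.3311544)/(-10.9394743) = 1.9832882;  |Δ| = 0.0744426
F(1.9832882) = -0.4796474
s_4 = 1.9832882 − (-0.4796474)·(0.0744426)/(1.9795172) = 2.0013261;  |Δ| = 0.0180378
F(2.0013261) = 0.0386304
s_5 = 2.0013261 − 0.0386304·(0.0180378)/(0.5182778) = 1.9999816;  |Δ| = 0.0013445
F(1.9999816) = -0.0005359
s_6 = 1.9999816 − (-0.0005359)·(-0.0013445)/(-0.0391663) = 2.0000000;  |Δ| = 0.0000184
|s_6 − s_5| = 0.0000184 < 10^{-4}

n = 6, s_n = 2.00000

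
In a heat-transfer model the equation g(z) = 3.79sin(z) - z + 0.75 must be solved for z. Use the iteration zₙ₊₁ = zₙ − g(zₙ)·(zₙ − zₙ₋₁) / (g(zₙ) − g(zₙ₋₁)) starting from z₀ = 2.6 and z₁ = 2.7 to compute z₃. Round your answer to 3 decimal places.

2.624

g(2.6) = 0.10375, g(2.7) = -0.33023
z₂ = 2.70000 − (-0.33023)·(2.70000 − 2.60000) / (-0.33023 − 0.10375) = 2.70000 − (-0.03302)/(-0.43398) = 2.62391
g(2.62391) = 0.00165
z₃ = 2.62391 − 0.00165·(2.62391 − 2.70000) / (0.00165 − (-0.33023)) = 2.62391 − (-0.00013)/(0.33188) = 2.62429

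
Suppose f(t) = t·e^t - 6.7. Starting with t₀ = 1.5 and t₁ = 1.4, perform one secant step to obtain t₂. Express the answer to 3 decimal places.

1.498

f(1.5) = 0.02253, f(1.4) = -1.02272
t₂ = 1.40000 − (-1.02272)·(1.40000 − 1.50000) / (-1.02272 − 0.02253) = 1.40000 − (0.10227)/(-1.04525) = 1.49784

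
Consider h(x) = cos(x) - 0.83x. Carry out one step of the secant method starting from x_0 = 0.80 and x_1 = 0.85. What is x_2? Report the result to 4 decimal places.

0.8209

h(0.80) = 0.032707, h(0.85) = -0.045517
x_2 = 0.850000 − (-0.045517)·(0.850000 − 0.800000) / (-0.045517 − 0.032707) = 0.850000 − (-0.002276)/(-0.078224) = 0.820906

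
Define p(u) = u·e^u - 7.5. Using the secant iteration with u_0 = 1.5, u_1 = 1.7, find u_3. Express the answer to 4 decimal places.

p(1.5) = -0.777466, p(1.7) = 1.805711
u_2 = 1.700000 − 1.805711·(1.700000 − 1.500000) / (1.805711 − (-0.777466)) = 1.700000 − (0.361142)/(2.583177) = 1.560195
p(1.560195) = -0.073868
u_3 = 1.560195 − (-0.073868)·(1.560195 − 1.700000) / (-0.073868 − 1.805711) = 1.560195 − (0.010327)/(-1.879578) = 1.565689

1.5657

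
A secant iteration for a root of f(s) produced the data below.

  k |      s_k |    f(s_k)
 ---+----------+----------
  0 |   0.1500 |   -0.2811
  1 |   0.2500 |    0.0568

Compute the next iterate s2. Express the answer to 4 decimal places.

s2 = 0.2500 − 0.0568·(0.2500 − 0.1500) / (0.0568 − (-0.2811))
   = 0.2500 − (0.005680)/(0.337900) = 0.233190

0.2332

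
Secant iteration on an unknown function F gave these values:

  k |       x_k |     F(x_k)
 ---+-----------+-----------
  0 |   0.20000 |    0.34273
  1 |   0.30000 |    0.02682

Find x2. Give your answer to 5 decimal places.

0.30849

x2 = 0.30000 − 0.02682·(0.30000 − 0.20000) / (0.02682 − 0.34273)
   = 0.30000 − (0.0026820)/(-0.3159100) = 0.3084898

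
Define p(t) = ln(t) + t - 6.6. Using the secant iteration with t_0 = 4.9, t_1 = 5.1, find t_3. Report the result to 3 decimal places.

4.992

p(4.9) = -0.11076, p(5.1) = 0.12924
t_2 = 5.10000 − 0.12924·(5.10000 − 4.90000) / (0.12924 − (-0.11076)) = 5.10000 − (0.02585)/(0.24001) = 4.99230
p(4.99230) = 0.00020
t_3 = 4.99230 − 0.00020·(4.99230 − 5.10000) / (0.00020 − 0.12924) = 4.99230 − (-0.00002)/(-0.12904) = 4.99214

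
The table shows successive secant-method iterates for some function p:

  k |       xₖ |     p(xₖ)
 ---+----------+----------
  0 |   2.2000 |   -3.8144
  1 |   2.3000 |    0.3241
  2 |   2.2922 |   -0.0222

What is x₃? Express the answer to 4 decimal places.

x₃ = 2.2922 − (-0.0222)·(2.2922 − 2.3000) / (-0.0222 − 0.3241)
   = 2.2922 − (0.000173)/(-0.346300) = 2.292700

2.2927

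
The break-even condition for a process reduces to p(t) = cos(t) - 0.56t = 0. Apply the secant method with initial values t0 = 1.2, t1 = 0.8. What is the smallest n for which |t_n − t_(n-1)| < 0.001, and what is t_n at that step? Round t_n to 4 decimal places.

n = 4, t_n = 0.9859

p(1.2) = -0.309642, p(0.8) = 0.248707
t2 = 0.800000 − 0.248707·(-0.400000)/(0.558349) = 0.978173;  |Δ| = 0.178173
p(0.978173) = 0.010762
t3 = 0.978173 − 0.010762·(0.178173)/(-0.237945) = 0.986232;  |Δ| = 0.008059
p(0.986232) = -0.000453
t4 = 0.986232 − (-0.000453)·(0.008059)/(-0.011215) = 0.985906;  |Δ| = 0.000326
|t4 − t3| = 0.000326 < 0.001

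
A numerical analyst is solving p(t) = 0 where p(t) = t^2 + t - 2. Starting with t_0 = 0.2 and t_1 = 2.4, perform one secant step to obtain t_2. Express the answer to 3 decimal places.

0.689

p(0.2) = -1.76000, p(2.4) = 6.16000
t_2 = 2.40000 − 6.16000·(2.40000 − 0.20000) / (6.16000 − (-1.76000)) = 2.40000 − (13.55200)/(7.92000) = 0.68889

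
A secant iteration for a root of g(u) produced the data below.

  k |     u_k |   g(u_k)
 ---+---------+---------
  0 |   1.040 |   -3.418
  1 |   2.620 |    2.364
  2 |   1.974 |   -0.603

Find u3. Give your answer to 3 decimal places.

2.105

u3 = 1.974 − (-0.603)·(1.974 − 2.620) / (-0.603 − 2.364)
   = 1.974 − (0.38954)/(-2.96700) = 2.10529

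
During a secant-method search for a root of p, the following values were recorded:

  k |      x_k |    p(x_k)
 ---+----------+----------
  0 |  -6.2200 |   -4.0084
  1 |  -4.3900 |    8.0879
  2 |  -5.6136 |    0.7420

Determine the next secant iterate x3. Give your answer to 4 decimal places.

x3 = -5.6136 − 0.7420·(-5.6136 − (-4.3900)) / (0.7420 − 8.0879)
   = -5.6136 − (-0.907911)/(-7.345900) = -5.737194

-5.7372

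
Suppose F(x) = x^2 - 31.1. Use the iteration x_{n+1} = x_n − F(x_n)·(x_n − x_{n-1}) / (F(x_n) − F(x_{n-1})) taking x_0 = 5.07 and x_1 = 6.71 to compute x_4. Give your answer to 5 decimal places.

F(5.07) = -5.3951000, F(6.71) = 13.9241000
x_2 = 6.7100000 − 13.9241000·(6.7100000 − 5.0700000) / (13.9241000 − (-5.3951000)) = 6.7100000 − (22.8355240)/(19.3192000) = 5.5279881
F(5.5279881) = -0.5413474
x_3 = 5.5279881 − (-0.5413474)·(5.5279881 − 6.7100000) / (-0.5413474 − 13.9241000) = 5.5279881 − (0.6398791)/(-14.4654474) = 5.5722231
F(5.5722231) = -0.0503296
x_4 = 5.5722231 − (-0.0503296)·(5.5722231 − 5.5279881) / (-0.0503296 − (-0.5413474)) = 5.5722231 − (-0.0022263)/(0.4910178) = 5.5767572

5.57676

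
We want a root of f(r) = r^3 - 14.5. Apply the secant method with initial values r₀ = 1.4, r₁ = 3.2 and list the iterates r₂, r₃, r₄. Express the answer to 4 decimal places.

2.1048, 2.3466, 2.4527

f(1.4) = -11.756000, f(3.2) = 18.268000
r₂ = 3.200000 − 18.268000·(3.200000 − 1.400000) / (18.268000 − (-11.756000)) = 3.200000 − (32.882400)/(30.024000) = 2.104796
f(2.104796) = -5.175402
r₃ = 2.104796 − (-5.175402)·(2.104796 − 3.200000) / (-5.175402 − 18.268000) = 2.104796 − (5.668120)/(-23.443402) = 2.346575
f(2.346575) = -1.578785
r₄ = 2.346575 − (-1.578785)·(2.346575 − 2.104796) / (-1.578785 − (-5.175402)) = 2.346575 − (-0.381717)/(3.596617) = 2.452707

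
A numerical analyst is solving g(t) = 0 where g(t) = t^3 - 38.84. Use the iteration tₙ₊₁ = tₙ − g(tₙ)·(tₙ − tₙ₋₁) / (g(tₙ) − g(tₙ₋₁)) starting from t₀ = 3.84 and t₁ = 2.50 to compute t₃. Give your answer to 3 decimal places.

g(3.84) = 17.78310, g(2.50) = -23.21500
t₂ = 2.50000 − (-23.21500)·(2.50000 − 3.84000) / (-23.21500 − 17.78310) = 2.50000 − (31.10810)/(-40.99810) = 3.25877
g(3.25877) = -4.23325
t₃ = 3.25877 − (-4.23325)·(3.25877 − 2.50000) / (-4.23325 − (-23.21500)) = 3.25877 − (-3.21206)/(18.98175) = 3.42799

3.428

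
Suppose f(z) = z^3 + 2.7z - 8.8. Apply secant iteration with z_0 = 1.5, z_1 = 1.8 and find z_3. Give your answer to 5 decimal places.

f(1.5) = -1.3750000, f(1.8) = 1.8920000
z_2 = 1.8000000 − 1.8920000·(1.8000000 − 1.5000000) / (1.8920000 − (-1.3750000)) = 1.8000000 − (0.5676000)/(3.2670000) = 1.6262626
f(1.6262626) = -0.1080651
z_3 = 1.6262626 − (-0.1080651)·(1.6262626 − 1.8000000) / (-0.1080651 − 1.8920000) = 1.6262626 − (0.0187750)/(-2.0000651) = 1.6356498

1.63565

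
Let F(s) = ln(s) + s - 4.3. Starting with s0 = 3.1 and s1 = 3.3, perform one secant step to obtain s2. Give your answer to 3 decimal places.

F(3.1) = -0.06860, F(3.3) = 0.19392
s2 = 3.30000 − 0.19392·(3.30000 − 3.10000) / (0.19392 − (-0.06860)) = 3.30000 − (0.03878)/(0.26252) = 3.15226

3.152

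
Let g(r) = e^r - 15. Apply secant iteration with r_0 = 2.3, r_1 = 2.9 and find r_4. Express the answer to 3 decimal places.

g(2.3) = -5.02582, g(2.9) = 3.17415
r_2 = 2.90000 − 3.17415·(2.90000 − 2.30000) / (3.17415 − (-5.02582)) = 2.90000 − (1.90449)/(8.19996) = 2.66774
g(2.66774) = -0.59256
r_3 = 2.66774 − (-0.59256)·(2.66774 − 2.90000) / (-0.59256 − 3.17415) = 2.66774 − (0.13763)/(-3.76671) = 2.70428
g(2.70428) = -0.05642
r_4 = 2.70428 − (-0.05642)·(2.70428 − 2.66774) / (-0.05642 − (-0.59256)) = 2.70428 − (-0.00206)/(0.53615) = 2.70813

2.708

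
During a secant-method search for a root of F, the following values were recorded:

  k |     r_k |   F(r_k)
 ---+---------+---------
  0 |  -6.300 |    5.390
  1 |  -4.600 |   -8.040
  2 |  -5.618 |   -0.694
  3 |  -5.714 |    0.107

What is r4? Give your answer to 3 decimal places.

r4 = -5.714 − 0.107·(-5.714 − (-5.618)) / (0.107 − (-0.694))
   = -5.714 − (-0.01027)/(0.80100) = -5.70118

-5.701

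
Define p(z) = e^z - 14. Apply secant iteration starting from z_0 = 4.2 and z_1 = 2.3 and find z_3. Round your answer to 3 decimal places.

2.677

p(4.2) = 52.68633, p(2.3) = -4.02582
z_2 = 2.30000 − (-4.02582)·(2.30000 − 4.20000) / (-4.02582 − 52.68633) = 2.30000 − (7.64905)/(-56.71215) = 2.43488
p(2.43488) = -2.58561
z_3 = 2.43488 − (-2.58561)·(2.43488 − 2.30000) / (-2.58561 − (-4.02582)) = 2.43488 − (-0.34873)/(1.44021) = 2.67702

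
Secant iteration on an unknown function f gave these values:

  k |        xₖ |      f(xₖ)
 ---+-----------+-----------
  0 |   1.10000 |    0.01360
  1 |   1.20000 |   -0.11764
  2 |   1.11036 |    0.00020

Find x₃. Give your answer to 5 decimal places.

x₃ = 1.11036 − 0.00020·(1.11036 − 1.20000) / (0.00020 − (-0.11764))
   = 1.11036 − (-0.0000179)/(0.1178400) = 1.1105121

1.11051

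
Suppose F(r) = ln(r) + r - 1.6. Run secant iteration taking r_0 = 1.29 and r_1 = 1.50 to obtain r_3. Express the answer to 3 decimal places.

1.321

F(1.29) = -0.05536, F(1.50) = 0.30547
r_2 = 1.50000 − 0.30547·(1.50000 − 1.29000) / (0.30547 − (-0.05536)) = 1.50000 − (0.06415)/(0.36082) = 1.32222
F(1.32222) = 0.00153
r_3 = 1.32222 − 0.00153·(1.32222 − 1.50000) / (0.00153 − 0.30547) = 1.32222 − (-0.00027)/(-0.30394) = 1.32132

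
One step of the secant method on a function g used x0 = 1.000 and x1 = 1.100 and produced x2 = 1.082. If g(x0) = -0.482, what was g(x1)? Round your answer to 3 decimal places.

0.106

The secant line through (1.000, -0.482) and (1.100, g(x1)) crosses zero at x2 = 1.082.
So (1.000, -0.482), (1.100, g(x1)), (1.082, 0) are collinear:
g(x1) = -0.482 · (1.100 − 1.082) / (1.000 − 1.082) = -0.482 · (0.01800)/(-0.08200) = 0.10580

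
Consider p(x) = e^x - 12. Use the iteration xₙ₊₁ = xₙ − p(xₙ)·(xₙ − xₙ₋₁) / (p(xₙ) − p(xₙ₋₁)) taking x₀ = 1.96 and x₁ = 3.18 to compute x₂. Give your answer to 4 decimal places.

2.3128

p(1.96) = -4.900673, p(3.18) = 12.046754
x₂ = 3.180000 − 12.046754·(3.180000 − 1.960000) / (12.046754 − (-4.900673)) = 3.180000 − (14.697039)/(16.947426) = 2.312786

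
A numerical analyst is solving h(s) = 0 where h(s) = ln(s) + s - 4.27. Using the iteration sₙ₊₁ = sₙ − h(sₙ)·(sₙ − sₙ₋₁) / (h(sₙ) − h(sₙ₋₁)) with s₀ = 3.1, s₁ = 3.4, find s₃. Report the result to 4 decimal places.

3.1292

h(3.1) = -0.038598, h(3.4) = 0.353775
s₂ = 3.400000 − 0.353775·(3.400000 − 3.100000) / (0.353775 − (-0.038598)) = 3.400000 − (0.106133)/(0.392373) = 3.129511
h(3.129511) = 0.000388
s₃ = 3.129511 − 0.000388·(3.129511 − 3.400000) / (0.000388 − 0.353775) = 3.129511 − (-0.000105)/(-0.353388) = 3.129214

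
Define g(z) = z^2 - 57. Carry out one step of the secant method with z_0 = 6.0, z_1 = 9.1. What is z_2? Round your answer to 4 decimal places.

7.3907

g(6.0) = -21.000000, g(9.1) = 25.810000
z_2 = 9.100000 − 25.810000·(9.100000 − 6.000000) / (25.810000 − (-21.000000)) = 9.100000 − (80.011000)/(46.810000) = 7.390728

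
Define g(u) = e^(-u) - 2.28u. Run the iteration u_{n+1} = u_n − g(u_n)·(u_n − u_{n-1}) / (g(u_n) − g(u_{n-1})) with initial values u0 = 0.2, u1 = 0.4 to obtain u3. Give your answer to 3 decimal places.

g(0.2) = 0.36273, g(0.4) = -0.24168
u2 = 0.40000 − (-0.24168)·(0.40000 − 0.20000) / (-0.24168 − 0.36273) = 0.40000 − (-0.04834)/(-0.60441) = 0.32003
g(0.32003) = -0.00353
u3 = 0.32003 − (-0.00353)·(0.32003 − 0.40000) / (-0.00353 − (-0.24168)) = 0.32003 − (0.00028)/(0.23815) = 0.31884

0.319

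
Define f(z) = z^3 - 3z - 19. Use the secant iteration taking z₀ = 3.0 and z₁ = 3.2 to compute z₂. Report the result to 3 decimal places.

f(3.0) = -1.00000, f(3.2) = 4.16800
z₂ = 3.20000 − 4.16800·(3.20000 − 3.00000) / (4.16800 − (-1.00000)) = 3.20000 − (0.83360)/(5.16800) = 3.03870

3.039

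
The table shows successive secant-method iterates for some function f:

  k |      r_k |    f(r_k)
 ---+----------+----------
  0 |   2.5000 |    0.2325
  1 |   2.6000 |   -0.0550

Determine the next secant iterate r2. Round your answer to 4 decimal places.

r2 = 2.6000 − (-0.0550)·(2.6000 − 2.5000) / (-0.0550 − 0.2325)
   = 2.6000 − (-0.005500)/(-0.287500) = 2.580870

2.5809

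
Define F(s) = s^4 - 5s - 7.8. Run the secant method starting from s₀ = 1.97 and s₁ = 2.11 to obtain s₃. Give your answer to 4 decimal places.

2.0629

F(1.97) = -2.588615, F(2.11) = 1.471194
s₂ = 2.110000 − 1.471194·(2.110000 − 1.970000) / (1.471194 − (-2.588615)) = 2.110000 − (0.205967)/(4.059810) = 2.059267
F(2.059267) = -0.113818
s₃ = 2.059267 − (-0.113818)·(2.059267 − 2.110000) / (-0.113818 − 1.471194) = 2.059267 − (0.005774)/(-1.585012) = 2.062910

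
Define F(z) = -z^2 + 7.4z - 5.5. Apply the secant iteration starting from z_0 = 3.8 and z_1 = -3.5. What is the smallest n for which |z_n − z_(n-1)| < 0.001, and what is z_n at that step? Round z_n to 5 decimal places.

F(3.8) = 8.1800000, F(-3.5) = -43.6500000
z_2 = -3.5000000 − (-43.6500000)·(-7.3000000)/(-51.8300000) = 2.6478873;  |Δ| = 6.1478873
F(2.6478873) = 7.0830589
z_3 = 2.6478873 − 7.0830589·(6.1478873)/(50.7330589) = 1.7895545;  |Δ| = 0.8583328
F(1.7895545) = 4.5401981
z_4 = 1.7895545 − 4.5401981·(-0.8583328)/(-2.5428608) = 0.2570283;  |Δ| = 1.5325262
F(0.2570283) = -3.6640542
z_5 = 0.2570283 − (-3.6640542)·(-1.5325262)/(-8.2042523) = 0.9414611;  |Δ| = 0.6844328
F(0.9414611) = 0.5804630
z_6 = 0.9414611 − 0.5804630·(0.6844328)/(4.2445172) = 0.8478608;  |Δ| = 0.0936003
F(0.8478608) = 0.0553021
z_7 = 0.8478608 − 0.0553021·(-0.0936003)/(-0.5251609) = 0.8380042;  |Δ| = 0.0098566
F(0.8380042) = -0.0010197
z_8 = 0.8380042 − (-0.0010197)·(-0.0098566)/(-0.0563218) = 0.8381827;  |Δ| = 0.0001785
|z_8 − z_7| = 0.0001785 < 0.001

n = 8, z_n = 0.83818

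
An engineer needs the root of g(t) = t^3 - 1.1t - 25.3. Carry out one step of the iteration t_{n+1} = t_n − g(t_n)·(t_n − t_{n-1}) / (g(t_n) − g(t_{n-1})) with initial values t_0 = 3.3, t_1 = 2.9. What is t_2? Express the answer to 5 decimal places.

3.04768

g(3.3) = 7.0070000, g(2.9) = -4.1010000
t_2 = 2.9000000 − (-4.1010000)·(2.9000000 − 3.3000000) / (-4.1010000 − 7.0070000) = 2.9000000 − (1.6404000)/(-11.1080000) = 3.0476773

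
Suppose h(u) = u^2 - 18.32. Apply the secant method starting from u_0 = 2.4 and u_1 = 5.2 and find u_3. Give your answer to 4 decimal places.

4.2576

h(2.4) = -12.560000, h(5.2) = 8.720000
u_2 = 5.200000 − 8.720000·(5.200000 − 2.400000) / (8.720000 − (-12.560000)) = 5.200000 − (24.416000)/(21.280000) = 4.052632
h(4.052632) = -1.896177
u_3 = 4.052632 − (-1.896177)·(4.052632 − 5.200000) / (-1.896177 − 8.720000) = 4.052632 − (2.175614)/(-10.616177) = 4.257565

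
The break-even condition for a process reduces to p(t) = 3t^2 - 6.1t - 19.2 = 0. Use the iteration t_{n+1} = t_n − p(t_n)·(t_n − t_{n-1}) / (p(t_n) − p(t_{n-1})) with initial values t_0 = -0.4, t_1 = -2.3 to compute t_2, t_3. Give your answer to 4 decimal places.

-1.5465, -1.6934

p(-0.4) = -16.280000, p(-2.3) = 10.700000
t_2 = -2.300000 − 10.700000·(-2.300000 − (-0.400000)) / (10.700000 − (-16.280000)) = -2.300000 − (-20.330000)/(26.980000) = -1.546479
p(-1.546479) = -2.591688
t_3 = -1.546479 − (-2.591688)·(-1.546479 − (-2.300000)) / (-2.591688 − 10.700000) = -1.546479 − (-1.952892)/(-13.291688) = -1.693405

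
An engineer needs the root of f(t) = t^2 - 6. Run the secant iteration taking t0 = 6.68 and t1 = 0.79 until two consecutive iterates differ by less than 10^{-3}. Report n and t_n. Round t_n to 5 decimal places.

f(6.68) = 38.6224000, f(0.79) = -5.3759000
t2 = 0.7900000 − (-5.3759000)·(-5.8900000)/(-43.9983000) = 1.5096653;  |Δ| = 0.7196653
f(1.5096653) = -3.7209106
t3 = 1.5096653 − (-3.7209106)·(0.7196653)/(1.6549894) = 3.1276880;  |Δ| = 1.6180227
f(3.1276880) = 3.7824321
t4 = 3.1276880 − 3.7824321·(1.6180227)/(7.5033427) = 2.3120434;  |Δ| = 0.8156446
f(2.3120434) = -0.6544553
t5 = 2.3120434 − (-0.6544553)·(-0.8156446)/(-4.4368874) = 2.4323536;  |Δ| = 0.1203102
f(2.4323536) = -0.0836558
t6 = 2.4323536 − (-0.0836558)·(0.1203102)/(0.5707995) = 2.4499862;  |Δ| = 0.0176326
f(2.4499862) = 0.0024323
t7 = 2.4499862 − 0.0024323·(0.0176326)/(0.0860881) = 2.4494880;  |Δ| = 0.0004982
|t7 − t6| = 0.0004982 < 10^{-3}

n = 7, t_n = 2.44949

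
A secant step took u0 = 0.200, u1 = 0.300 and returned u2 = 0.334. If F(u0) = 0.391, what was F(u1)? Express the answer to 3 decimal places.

The secant line through (0.200, 0.391) and (0.300, F(u1)) crosses zero at u2 = 0.334.
So (0.200, 0.391), (0.300, F(u1)), (0.334, 0) are collinear:
F(u1) = 0.391 · (0.300 − 0.334) / (0.200 − 0.334) = 0.391 · (-0.03400)/(-0.13400) = 0.09921

0.099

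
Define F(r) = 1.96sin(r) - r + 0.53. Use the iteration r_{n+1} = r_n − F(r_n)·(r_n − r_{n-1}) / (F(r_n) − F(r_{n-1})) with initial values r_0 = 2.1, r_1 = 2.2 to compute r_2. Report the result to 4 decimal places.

F(2.1) = 0.121890, F(2.2) = -0.085347
r_2 = 2.200000 − (-0.085347)·(2.200000 − 2.100000) / (-0.085347 − 0.121890) = 2.200000 − (-0.008535)/(-0.207237) = 2.158817

2.1588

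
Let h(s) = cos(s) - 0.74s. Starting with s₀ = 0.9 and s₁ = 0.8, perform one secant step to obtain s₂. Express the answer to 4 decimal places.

h(0.9) = -0.044390, h(0.8) = 0.104707
s₂ = 0.800000 − 0.104707·(0.800000 − 0.900000) / (0.104707 − (-0.044390)) = 0.800000 − (-0.010471)/(0.149097) = 0.870227

0.8702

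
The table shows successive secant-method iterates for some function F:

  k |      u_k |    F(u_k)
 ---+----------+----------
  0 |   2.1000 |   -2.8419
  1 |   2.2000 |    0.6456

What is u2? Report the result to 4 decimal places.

2.1815

u2 = 2.2000 − 0.6456·(2.2000 − 2.1000) / (0.6456 − (-2.8419))
   = 2.2000 − (0.064560)/(3.487500) = 2.181488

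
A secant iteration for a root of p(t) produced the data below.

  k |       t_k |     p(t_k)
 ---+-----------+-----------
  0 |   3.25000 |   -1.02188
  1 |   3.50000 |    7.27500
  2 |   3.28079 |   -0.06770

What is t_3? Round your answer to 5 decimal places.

t_3 = 3.28079 − (-0.06770)·(3.28079 − 3.50000) / (-0.06770 − 7.27500)
   = 3.28079 − (0.0148405)/(-7.3427000) = 3.2828111

3.28281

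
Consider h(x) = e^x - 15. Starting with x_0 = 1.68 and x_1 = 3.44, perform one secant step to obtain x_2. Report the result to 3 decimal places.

2.337

h(1.68) = -9.63444, h(3.44) = 16.18696
x_2 = 3.44000 − 16.18696·(3.44000 − 1.68000) / (16.18696 − (-9.63444)) = 3.44000 − (28.48905)/(25.82140) = 2.33669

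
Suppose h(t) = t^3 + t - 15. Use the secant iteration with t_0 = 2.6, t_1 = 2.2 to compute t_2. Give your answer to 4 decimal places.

h(2.6) = 5.176000, h(2.2) = -2.152000
t_2 = 2.200000 − (-2.152000)·(2.200000 − 2.600000) / (-2.152000 − 5.176000) = 2.200000 − (0.860800)/(-7.328000) = 2.317467

2.3175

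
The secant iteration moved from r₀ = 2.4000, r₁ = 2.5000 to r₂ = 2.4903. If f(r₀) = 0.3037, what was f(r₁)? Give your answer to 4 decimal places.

The secant line through (2.4000, 0.3037) and (2.5000, f(r₁)) crosses zero at r₂ = 2.4903.
So (2.4000, 0.3037), (2.5000, f(r₁)), (2.4903, 0) are collinear:
f(r₁) = 0.3037 · (2.5000 − 2.4903) / (2.4000 − 2.4903) = 0.3037 · (0.009700)/(-0.090300) = -0.032623

-0.0326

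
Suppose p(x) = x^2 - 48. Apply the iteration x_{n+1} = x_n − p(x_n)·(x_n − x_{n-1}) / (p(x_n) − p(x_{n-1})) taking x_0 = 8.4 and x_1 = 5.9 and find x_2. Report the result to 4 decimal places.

6.8224

p(8.4) = 22.560000, p(5.9) = -13.190000
x_2 = 5.900000 − (-13.190000)·(5.900000 − 8.400000) / (-13.190000 − 22.560000) = 5.900000 − (32.975000)/(-35.750000) = 6.822378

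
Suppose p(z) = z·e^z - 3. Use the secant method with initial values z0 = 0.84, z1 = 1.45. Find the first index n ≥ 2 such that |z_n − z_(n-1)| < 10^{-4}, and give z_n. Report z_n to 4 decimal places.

n = 6, z_n = 1.0499

p(0.84) = -1.054252, p(1.45) = 3.181516
z2 = 1.450000 − 3.181516·(0.610000)/(4.235768) = 0.991825;  |Δ| = 0.458175
p(0.991825) = -0.325893
z3 = 0.991825 − (-0.325893)·(-0.458175)/(-3.507409) = 1.034396;  |Δ| = 0.042572
p(1.034396) = -0.089823
z4 = 1.034396 − (-0.089823)·(0.042572)/(0.236070) = 1.050594;  |Δ| = 0.016198
p(1.050594) = 0.004017
z5 = 1.050594 − 0.004017·(0.016198)/(0.093839) = 1.049901;  |Δ| = 0.000693
p(1.049901) = -0.000047
z6 = 1.049901 − (-0.000047)·(-0.000693)/(-0.004063) = 1.049909;  |Δ| = 0.000008
|z6 − z5| = 0.000008 < 10^{-4}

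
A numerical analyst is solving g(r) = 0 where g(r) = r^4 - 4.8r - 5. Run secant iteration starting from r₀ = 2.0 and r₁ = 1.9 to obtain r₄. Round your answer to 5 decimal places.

1.94600

g(2.0) = 1.4000000, g(1.9) = -1.0879000
r₂ = 1.9000000 − (-1.0879000)·(1.9000000 − 2.0000000) / (-1.0879000 − 1.4000000) = 1.9000000 − (0.1087900)/(-2.4879000) = 1.9437276
g(1.9437276) = -0.0560258
r₃ = 1.9437276 − (-0.0560258)·(1.9437276 − 1.9000000) / (-0.0560258 − (-1.0879000)) = 1.9437276 − (-0.0024499)/(1.0318742) = 1.9461018
g(1.9461018) = 0.0024462
r₄ = 1.9461018 − 0.0024462·(1.9461018 − 1.9437276) / (0.0024462 − (-0.0560258)) = 1.9461018 − (0.0000058)/(0.0584719) = 1.9460025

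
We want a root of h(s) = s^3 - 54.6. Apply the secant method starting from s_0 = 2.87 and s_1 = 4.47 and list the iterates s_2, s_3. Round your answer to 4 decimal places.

h(2.87) = -30.960097, h(4.47) = 34.714623
s_2 = 4.470000 − 34.714623·(4.470000 − 2.870000) / (34.714623 − (-30.960097)) = 4.470000 − (55.543397)/(65.674720) = 3.624265
h(3.624265) = -6.994196
s_3 = 3.624265 − (-6.994196)·(3.624265 − 4.470000) / (-6.994196 − 34.714623) = 3.624265 − (5.915235)/(-41.708819) = 3.766087

3.6243, 3.7661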